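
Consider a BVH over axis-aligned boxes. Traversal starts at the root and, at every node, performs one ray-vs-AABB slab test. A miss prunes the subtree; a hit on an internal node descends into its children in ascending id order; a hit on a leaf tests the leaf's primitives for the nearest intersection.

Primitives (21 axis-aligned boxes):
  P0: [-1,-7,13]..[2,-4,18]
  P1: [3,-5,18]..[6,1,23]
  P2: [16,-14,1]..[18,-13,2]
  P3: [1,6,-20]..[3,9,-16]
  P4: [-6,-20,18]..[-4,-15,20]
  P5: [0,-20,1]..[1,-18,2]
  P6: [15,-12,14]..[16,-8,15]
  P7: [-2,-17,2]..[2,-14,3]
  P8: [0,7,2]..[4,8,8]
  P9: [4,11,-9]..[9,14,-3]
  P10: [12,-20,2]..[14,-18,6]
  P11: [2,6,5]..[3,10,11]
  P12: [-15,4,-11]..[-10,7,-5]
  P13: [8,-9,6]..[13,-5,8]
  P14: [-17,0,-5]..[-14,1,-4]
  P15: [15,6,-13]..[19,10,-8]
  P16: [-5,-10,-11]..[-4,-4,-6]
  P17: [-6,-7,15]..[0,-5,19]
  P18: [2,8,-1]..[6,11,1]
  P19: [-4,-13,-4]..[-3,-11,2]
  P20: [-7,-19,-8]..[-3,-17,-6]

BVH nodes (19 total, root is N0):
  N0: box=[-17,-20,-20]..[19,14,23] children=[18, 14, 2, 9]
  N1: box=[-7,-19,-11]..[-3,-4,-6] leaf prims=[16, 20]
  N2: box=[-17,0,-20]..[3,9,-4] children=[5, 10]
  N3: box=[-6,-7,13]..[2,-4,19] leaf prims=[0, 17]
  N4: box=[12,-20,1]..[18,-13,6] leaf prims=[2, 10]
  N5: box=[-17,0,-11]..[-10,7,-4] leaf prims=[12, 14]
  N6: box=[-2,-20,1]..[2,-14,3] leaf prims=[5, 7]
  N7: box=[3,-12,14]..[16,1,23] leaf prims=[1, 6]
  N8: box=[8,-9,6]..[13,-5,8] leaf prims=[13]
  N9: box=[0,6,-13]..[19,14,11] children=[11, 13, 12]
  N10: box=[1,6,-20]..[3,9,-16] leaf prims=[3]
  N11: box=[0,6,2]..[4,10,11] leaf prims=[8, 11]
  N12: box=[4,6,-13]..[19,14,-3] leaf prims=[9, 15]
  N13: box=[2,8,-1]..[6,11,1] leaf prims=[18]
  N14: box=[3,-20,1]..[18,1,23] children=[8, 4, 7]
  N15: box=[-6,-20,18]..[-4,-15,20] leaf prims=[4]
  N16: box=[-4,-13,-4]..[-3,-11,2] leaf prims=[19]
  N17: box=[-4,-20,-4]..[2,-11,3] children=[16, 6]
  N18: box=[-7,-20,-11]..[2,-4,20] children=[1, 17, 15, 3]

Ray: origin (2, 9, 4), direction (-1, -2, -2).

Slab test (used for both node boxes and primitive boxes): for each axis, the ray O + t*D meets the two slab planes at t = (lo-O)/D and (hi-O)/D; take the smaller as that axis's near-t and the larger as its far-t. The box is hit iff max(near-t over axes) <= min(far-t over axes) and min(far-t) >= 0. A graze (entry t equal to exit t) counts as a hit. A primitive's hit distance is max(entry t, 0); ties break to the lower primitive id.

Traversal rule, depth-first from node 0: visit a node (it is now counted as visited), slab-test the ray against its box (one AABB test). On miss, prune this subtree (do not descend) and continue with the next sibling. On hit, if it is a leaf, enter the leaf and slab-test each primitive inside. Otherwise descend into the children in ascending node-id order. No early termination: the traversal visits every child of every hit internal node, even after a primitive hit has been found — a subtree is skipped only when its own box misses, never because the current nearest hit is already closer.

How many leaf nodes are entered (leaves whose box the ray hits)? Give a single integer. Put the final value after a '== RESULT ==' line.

Trace the traversal:
N0 x:[-17,19] y:[-5/2,29/2] z:[-19/2,12] -> hit [-5/2,12], descend [2, 9, 14, 18]
  N2 x:[-1,19] y:[0,9/2] z:[4,12] -> hit [4,9/2], descend [5, 10]
    N5 x:[12,19] y:[1,9/2] z:[4,15/2] -> miss, prune
    N10 x:[-1,1] y:[0,3/2] z:[10,12] -> miss, prune
  N9 x:[-17,2] y:[-5/2,3/2] z:[-7/2,17/2] -> hit [-5/2,3/2], descend [11, 12, 13]
    N11 x:[-2,2] y:[-1/2,3/2] z:[-7/2,1] -> hit [-1/2,1] leaf, test {P8@t=1/2, P11(miss)}
    N12 x:[-17,-2] y:[-5/2,3/2] z:[7/2,17/2] -> miss, prune
    N13 x:[-4,0] y:[-1,1/2] z:[3/2,5/2] -> miss, prune
  N14 x:[-16,-1] y:[4,29/2] z:[-19/2,3/2] -> miss, prune
  N18 x:[0,9] y:[13/2,29/2] z:[-8,15/2] -> hit [13/2,15/2], descend [1, 3, 15, 17]
    N1 x:[5,9] y:[13/2,14] z:[5,15/2] -> hit [13/2,15/2] leaf, test {P16@t=13/2, P20(miss)}
    N3 x:[0,8] y:[13/2,8] z:[-15/2,-9/2] -> miss, prune
    N15 x:[6,8] y:[12,29/2] z:[-8,-7] -> miss, prune
    N17 x:[0,6] y:[10,29/2] z:[1/2,4] -> miss, prune

Visited [0, 2, 5, 10, 9, 11, 12, 13, 14, 18, 1, 3, 15, 17]. Tests: 14 box, 2 leaf. Nearest: P8.

== RESULT ==
2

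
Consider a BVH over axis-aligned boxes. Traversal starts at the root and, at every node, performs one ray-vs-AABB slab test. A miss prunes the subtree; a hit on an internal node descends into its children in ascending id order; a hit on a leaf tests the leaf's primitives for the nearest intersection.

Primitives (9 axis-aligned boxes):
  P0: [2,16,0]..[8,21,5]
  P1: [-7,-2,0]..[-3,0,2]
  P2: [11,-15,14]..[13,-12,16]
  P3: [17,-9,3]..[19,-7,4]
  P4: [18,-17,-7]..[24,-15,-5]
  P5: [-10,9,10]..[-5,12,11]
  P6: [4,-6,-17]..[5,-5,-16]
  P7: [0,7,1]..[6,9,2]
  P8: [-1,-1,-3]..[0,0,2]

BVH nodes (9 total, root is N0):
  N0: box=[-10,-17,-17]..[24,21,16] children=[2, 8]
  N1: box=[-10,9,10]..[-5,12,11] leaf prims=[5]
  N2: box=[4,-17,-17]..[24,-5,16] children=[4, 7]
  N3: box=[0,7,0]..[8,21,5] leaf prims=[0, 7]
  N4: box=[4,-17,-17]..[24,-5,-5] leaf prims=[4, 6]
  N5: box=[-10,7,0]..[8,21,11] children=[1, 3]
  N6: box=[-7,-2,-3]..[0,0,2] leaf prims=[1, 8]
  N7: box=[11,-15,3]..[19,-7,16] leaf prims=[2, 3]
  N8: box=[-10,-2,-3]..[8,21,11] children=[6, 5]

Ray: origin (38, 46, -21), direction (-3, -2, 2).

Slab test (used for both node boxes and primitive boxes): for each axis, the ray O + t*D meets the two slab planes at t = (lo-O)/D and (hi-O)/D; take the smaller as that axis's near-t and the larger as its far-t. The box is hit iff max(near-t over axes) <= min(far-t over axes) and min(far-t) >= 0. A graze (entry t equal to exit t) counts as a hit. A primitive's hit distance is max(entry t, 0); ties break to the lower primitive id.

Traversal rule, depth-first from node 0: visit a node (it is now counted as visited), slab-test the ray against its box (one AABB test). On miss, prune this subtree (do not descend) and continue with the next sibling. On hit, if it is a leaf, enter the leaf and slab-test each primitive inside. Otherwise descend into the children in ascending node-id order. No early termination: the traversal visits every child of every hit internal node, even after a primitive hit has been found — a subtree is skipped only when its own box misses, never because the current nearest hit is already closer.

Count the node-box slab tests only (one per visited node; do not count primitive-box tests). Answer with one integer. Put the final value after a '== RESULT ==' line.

Walk:
N0 x:[14/3,16] y:[25/2,63/2] z:[2,37/2] -> hit [25/2,16], descend [2, 8]
  N2 x:[14/3,34/3] y:[51/2,63/2] z:[2,37/2] -> miss, prune
  N8 x:[10,16] y:[25/2,24] z:[9,16] -> hit [25/2,16], descend [5, 6]
    N5 x:[10,16] y:[25/2,39/2] z:[21/2,16] -> hit [25/2,16], descend [1, 3]
      N1 x:[43/3,16] y:[17,37/2] z:[31/2,16] -> miss, prune
      N3 x:[10,38/3] y:[25/2,39/2] z:[21/2,13] -> hit [25/2,38/3] leaf, test {P0(miss), P7(miss)}
    N6 x:[38/3,15] y:[23,24] z:[9,23/2] -> miss, prune

Visited [0, 2, 8, 5, 1, 3, 6]. Tests: 7 box, 1 leaf. Nearest: miss.

== RESULT ==
7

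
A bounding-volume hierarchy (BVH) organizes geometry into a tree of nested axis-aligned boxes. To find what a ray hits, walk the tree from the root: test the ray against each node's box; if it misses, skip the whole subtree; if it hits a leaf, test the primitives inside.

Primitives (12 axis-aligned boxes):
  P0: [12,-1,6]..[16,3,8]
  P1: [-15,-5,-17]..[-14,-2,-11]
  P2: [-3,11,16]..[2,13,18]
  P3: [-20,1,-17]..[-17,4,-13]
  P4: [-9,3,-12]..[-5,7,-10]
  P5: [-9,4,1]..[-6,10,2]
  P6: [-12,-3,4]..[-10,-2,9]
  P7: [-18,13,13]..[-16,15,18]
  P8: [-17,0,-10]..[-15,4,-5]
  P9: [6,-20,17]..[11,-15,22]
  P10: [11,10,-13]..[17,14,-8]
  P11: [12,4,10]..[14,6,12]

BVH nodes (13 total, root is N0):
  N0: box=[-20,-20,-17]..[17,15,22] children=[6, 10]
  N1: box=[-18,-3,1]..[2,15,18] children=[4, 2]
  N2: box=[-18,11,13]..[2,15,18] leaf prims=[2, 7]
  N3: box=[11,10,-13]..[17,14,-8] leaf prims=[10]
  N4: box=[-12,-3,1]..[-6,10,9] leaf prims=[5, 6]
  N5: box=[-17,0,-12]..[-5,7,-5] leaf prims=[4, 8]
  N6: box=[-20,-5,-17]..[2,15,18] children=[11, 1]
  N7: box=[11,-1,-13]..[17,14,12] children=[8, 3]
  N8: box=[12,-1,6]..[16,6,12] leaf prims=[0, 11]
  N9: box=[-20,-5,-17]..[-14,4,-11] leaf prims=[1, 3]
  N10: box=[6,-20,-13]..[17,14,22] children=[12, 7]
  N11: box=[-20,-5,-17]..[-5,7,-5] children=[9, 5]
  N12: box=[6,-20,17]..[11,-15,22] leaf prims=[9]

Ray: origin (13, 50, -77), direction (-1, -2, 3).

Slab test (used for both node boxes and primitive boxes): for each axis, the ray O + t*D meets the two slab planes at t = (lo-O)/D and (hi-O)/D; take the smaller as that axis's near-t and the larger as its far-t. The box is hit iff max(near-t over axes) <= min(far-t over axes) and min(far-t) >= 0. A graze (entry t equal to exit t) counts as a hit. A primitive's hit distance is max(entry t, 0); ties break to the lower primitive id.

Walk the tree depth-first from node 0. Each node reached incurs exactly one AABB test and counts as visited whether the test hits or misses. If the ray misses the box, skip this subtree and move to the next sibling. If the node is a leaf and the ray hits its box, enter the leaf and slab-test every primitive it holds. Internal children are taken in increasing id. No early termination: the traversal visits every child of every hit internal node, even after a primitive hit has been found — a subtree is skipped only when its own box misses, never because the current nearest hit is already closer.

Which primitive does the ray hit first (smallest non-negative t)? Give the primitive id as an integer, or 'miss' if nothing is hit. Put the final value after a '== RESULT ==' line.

Walk:
N0 x:[-4,33] y:[35/2,35] z:[20,33] -> hit [20,33], descend [6, 10]
  N6 x:[11,33] y:[35/2,55/2] z:[20,95/3] -> hit [20,55/2], descend [1, 11]
    N1 x:[11,31] y:[35/2,53/2] z:[26,95/3] -> hit [26,53/2], descend [2, 4]
      N2 x:[11,31] y:[35/2,39/2] z:[30,95/3] -> miss, prune
      N4 x:[19,25] y:[20,53/2] z:[26,86/3] -> miss, prune
    N11 x:[18,33] y:[43/2,55/2] z:[20,24] -> hit [43/2,24], descend [5, 9]
      N5 x:[18,30] y:[43/2,25] z:[65/3,24] -> hit [65/3,24] leaf, test {P4@t=65/3, P8(miss)}
      N9 x:[27,33] y:[23,55/2] z:[20,22] -> miss, prune
  N10 x:[-4,7] y:[18,35] z:[64/3,33] -> miss, prune

Summary -> nodes [0, 6, 1, 2, 4, 11, 5, 9, 10]; box-tests=9; leaf-entries=1; first=P4

== RESULT ==
4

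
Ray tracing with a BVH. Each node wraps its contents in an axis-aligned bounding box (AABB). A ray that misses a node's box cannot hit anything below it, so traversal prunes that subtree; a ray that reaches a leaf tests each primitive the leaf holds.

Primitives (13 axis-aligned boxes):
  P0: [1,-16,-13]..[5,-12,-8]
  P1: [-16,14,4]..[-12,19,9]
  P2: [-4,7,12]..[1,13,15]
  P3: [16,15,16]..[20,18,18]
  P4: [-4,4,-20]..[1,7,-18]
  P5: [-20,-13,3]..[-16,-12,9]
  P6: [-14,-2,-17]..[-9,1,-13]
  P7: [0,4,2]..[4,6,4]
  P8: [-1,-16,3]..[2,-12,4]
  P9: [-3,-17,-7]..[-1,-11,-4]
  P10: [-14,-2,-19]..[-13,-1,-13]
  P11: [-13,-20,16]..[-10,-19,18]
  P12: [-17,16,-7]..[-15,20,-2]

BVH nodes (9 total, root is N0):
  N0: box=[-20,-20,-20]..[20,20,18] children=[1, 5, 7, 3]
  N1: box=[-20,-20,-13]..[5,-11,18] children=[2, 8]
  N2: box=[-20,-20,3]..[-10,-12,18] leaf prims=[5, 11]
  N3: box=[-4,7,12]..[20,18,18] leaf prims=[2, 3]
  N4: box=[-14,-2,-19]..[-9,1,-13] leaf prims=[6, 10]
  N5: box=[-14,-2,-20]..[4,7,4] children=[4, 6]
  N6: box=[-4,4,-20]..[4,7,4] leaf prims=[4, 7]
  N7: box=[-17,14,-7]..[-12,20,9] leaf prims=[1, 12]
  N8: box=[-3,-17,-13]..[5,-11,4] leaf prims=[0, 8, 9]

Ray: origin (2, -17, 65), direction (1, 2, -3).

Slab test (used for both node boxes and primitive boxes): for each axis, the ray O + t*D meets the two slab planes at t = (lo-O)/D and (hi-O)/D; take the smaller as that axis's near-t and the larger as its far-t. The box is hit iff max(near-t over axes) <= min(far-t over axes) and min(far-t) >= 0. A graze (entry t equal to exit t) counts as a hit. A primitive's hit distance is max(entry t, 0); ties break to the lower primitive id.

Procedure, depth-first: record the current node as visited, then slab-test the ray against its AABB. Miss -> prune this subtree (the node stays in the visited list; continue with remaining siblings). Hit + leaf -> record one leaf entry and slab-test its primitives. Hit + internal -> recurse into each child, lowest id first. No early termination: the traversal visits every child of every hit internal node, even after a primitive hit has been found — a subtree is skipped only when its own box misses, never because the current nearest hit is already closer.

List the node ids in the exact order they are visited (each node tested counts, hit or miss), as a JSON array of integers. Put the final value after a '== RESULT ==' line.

Walk:
N0 x:[-22,18] y:[-3/2,37/2] z:[47/3,85/3] -> hit [47/3,18], descend [1, 3, 5, 7]
  N1 x:[-22,3] y:[-3/2,3] z:[47/3,26] -> miss, prune
  N3 x:[-6,18] y:[12,35/2] z:[47/3,53/3] -> hit [47/3,35/2] leaf, test {P2(miss), P3@t=16}
  N5 x:[-16,2] y:[15/2,12] z:[61/3,85/3] -> miss, prune
  N7 x:[-19,-14] y:[31/2,37/2] z:[56/3,24] -> miss, prune

Summary -> nodes [0, 1, 3, 5, 7]; box-tests=5; leaf-entries=1; first=P3

== RESULT ==
[0, 1, 3, 5, 7]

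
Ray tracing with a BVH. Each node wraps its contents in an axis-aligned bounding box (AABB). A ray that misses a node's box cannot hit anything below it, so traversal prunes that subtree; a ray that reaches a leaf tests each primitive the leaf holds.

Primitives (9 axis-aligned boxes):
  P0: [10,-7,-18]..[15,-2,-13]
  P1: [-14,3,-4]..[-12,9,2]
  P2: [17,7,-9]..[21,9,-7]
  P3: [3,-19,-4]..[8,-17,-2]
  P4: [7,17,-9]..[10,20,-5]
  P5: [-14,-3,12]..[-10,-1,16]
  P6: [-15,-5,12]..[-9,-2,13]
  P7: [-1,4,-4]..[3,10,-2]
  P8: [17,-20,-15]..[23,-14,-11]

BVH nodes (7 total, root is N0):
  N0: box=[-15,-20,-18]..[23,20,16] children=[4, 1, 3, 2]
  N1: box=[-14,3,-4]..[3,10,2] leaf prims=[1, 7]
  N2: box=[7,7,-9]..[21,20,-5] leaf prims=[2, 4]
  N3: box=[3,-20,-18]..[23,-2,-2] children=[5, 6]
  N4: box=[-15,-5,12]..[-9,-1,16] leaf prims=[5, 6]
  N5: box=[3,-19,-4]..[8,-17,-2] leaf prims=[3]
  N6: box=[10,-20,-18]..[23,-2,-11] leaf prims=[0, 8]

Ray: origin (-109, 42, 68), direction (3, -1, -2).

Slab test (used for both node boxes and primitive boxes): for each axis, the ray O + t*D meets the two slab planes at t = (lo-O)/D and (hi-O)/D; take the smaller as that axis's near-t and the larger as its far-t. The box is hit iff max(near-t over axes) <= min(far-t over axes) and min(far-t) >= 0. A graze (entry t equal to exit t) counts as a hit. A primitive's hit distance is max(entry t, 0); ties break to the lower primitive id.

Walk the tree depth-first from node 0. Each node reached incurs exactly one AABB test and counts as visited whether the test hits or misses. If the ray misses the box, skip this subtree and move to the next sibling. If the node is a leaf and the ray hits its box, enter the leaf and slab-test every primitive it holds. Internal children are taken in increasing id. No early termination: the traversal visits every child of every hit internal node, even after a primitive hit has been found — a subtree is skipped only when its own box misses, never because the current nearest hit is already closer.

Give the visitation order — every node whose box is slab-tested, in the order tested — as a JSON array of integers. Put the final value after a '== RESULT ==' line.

Trace the traversal:
N0 x:[94/3,44] y:[22,62] z:[26,43] -> hit [94/3,43], descend [1, 2, 3, 4]
  N1 x:[95/3,112/3] y:[32,39] z:[33,36] -> hit [33,36] leaf, test {P1(miss), P7@t=36}
  N2 x:[116/3,130/3] y:[22,35] z:[73/2,77/2] -> miss, prune
  N3 x:[112/3,44] y:[44,62] z:[35,43] -> miss, prune
  N4 x:[94/3,100/3] y:[43,47] z:[26,28] -> miss, prune

Visited [0, 1, 2, 3, 4]. Tests: 5 box, 1 leaf. Nearest: P7.

== RESULT ==
[0, 1, 2, 3, 4]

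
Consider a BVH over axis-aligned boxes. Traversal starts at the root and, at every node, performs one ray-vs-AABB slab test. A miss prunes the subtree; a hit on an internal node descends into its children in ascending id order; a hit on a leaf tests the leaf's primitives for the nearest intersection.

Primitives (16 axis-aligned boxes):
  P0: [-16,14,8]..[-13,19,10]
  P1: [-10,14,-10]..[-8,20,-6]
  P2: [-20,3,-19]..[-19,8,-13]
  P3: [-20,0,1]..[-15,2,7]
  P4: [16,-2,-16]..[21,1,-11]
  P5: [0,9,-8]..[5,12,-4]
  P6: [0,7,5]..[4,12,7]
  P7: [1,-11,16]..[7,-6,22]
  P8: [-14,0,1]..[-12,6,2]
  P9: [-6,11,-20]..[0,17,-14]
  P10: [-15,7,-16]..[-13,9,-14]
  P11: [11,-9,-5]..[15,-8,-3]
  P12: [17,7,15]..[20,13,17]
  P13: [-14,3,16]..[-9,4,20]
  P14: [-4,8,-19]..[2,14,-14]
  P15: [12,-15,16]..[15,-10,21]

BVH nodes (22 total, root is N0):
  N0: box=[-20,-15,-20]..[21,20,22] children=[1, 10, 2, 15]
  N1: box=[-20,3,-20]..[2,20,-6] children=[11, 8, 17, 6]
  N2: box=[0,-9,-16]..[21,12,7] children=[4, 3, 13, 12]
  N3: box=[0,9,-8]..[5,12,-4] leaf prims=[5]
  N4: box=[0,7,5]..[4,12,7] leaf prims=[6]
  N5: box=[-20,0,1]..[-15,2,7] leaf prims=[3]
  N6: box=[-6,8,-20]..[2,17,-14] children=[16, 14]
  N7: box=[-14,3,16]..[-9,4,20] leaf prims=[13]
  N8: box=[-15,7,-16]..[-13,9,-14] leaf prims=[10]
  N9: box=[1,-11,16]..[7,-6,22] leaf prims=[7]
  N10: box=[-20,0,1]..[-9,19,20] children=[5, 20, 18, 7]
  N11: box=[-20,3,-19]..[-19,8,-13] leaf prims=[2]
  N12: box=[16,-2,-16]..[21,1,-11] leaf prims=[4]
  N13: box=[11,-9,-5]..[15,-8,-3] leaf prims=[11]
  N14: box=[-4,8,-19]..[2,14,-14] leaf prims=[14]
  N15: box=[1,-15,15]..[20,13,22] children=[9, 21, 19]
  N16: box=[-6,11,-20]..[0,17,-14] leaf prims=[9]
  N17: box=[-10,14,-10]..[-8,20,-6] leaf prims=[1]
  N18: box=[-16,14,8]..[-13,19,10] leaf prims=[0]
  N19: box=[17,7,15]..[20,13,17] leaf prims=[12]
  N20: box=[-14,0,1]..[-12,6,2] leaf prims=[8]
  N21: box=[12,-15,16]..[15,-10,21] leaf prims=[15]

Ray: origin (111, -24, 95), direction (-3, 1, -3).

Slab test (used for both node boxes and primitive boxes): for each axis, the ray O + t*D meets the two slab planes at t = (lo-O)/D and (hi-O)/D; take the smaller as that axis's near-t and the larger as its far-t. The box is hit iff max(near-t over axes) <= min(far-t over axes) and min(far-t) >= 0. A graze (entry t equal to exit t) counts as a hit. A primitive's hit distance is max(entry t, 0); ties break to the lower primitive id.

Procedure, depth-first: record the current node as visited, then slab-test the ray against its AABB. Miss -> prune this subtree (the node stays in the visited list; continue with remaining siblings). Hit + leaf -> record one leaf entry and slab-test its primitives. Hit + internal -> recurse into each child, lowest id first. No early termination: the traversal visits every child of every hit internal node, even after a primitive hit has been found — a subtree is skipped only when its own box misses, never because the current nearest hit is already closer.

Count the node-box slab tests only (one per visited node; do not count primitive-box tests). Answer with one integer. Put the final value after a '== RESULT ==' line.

Trace the traversal:
N0 x:[30,131/3] y:[9,44] z:[73/3,115/3] -> hit [30,115/3], descend [1, 2, 10, 15]
  N1 x:[109/3,131/3] y:[27,44] z:[101/3,115/3] -> hit [109/3,115/3], descend [6, 8, 11, 17]
    N6 x:[109/3,39] y:[32,41] z:[109/3,115/3] -> hit [109/3,115/3], descend [14, 16]
      N14 x:[109/3,115/3] y:[32,38] z:[109/3,38] -> hit [109/3,38] leaf, test {P14@t=109/3}
      N16 x:[37,39] y:[35,41] z:[109/3,115/3] -> hit [37,115/3] leaf, test {P9@t=37}
    N8 x:[124/3,42] y:[31,33] z:[109/3,37] -> miss, prune
    N11 x:[130/3,131/3] y:[27,32] z:[36,38] -> miss, prune
    N17 x:[119/3,121/3] y:[38,44] z:[101/3,35] -> miss, prune
  N2 x:[30,37] y:[15,36] z:[88/3,37] -> hit [30,36], descend [3, 4, 12, 13]
    N3 x:[106/3,37] y:[33,36] z:[33,103/3] -> miss, prune
    N4 x:[107/3,37] y:[31,36] z:[88/3,30] -> miss, prune
    N12 x:[30,95/3] y:[22,25] z:[106/3,37] -> miss, prune
    N13 x:[32,100/3] y:[15,16] z:[98/3,100/3] -> miss, prune
  N10 x:[40,131/3] y:[24,43] z:[25,94/3] -> miss, prune
  N15 x:[91/3,110/3] y:[9,37] z:[73/3,80/3] -> miss, prune

Visited [0, 1, 6, 14, 16, 8, 11, 17, 2, 3, 4, 12, 13, 10, 15]. Tests: 15 box, 2 leaf. Nearest: P14.

== RESULT ==
15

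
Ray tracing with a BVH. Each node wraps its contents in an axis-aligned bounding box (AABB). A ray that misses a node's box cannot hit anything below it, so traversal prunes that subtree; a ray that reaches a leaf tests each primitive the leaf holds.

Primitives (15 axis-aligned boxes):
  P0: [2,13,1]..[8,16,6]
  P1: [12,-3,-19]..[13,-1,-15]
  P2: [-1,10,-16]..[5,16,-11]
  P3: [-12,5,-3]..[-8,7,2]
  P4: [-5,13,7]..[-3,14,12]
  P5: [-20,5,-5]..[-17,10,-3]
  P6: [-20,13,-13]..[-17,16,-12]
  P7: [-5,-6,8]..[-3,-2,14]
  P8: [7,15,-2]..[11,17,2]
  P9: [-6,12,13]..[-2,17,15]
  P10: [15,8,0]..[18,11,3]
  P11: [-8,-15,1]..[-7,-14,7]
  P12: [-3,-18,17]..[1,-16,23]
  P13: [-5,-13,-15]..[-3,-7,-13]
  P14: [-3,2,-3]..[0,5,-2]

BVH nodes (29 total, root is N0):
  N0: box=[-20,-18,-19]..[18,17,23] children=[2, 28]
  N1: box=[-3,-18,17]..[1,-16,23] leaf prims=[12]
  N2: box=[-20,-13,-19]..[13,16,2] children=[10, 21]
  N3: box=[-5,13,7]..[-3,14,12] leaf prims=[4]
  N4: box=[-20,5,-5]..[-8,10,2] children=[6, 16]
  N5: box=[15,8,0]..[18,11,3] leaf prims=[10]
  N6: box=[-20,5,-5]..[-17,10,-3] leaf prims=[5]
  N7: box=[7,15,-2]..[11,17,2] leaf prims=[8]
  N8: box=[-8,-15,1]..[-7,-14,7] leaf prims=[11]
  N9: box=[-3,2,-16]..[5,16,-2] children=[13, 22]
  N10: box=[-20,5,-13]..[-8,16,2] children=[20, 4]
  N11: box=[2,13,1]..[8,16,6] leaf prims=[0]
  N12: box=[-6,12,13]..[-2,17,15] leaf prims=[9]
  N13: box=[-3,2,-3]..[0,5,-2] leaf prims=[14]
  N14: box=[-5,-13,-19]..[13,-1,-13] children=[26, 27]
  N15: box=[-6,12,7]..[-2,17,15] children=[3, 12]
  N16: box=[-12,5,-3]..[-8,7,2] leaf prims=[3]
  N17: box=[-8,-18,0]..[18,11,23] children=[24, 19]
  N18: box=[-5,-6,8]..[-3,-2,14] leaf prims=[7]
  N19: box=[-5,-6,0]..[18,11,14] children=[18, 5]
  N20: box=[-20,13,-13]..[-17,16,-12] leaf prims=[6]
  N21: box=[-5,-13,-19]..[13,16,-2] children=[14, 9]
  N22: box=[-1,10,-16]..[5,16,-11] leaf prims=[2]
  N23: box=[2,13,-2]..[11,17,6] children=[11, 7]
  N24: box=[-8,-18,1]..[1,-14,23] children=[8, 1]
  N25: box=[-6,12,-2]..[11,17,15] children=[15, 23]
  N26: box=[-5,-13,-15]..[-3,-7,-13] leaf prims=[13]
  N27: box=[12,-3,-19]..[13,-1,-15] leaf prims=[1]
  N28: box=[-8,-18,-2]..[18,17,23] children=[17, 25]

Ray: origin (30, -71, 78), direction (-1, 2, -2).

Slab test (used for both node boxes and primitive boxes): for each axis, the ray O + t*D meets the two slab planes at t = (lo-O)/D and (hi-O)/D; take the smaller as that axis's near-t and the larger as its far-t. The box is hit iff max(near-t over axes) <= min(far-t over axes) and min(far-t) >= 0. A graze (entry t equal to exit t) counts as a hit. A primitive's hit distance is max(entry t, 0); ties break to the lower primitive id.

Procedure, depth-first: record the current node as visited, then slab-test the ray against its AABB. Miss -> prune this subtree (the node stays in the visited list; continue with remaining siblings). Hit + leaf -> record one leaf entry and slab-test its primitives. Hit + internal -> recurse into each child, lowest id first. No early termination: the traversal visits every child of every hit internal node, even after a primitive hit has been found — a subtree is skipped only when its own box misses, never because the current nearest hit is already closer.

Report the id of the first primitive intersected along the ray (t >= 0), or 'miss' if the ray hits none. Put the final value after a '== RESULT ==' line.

Traverse from the root:
N0 x:[12,50] y:[53/2,44] z:[55/2,97/2] -> hit [55/2,44], descend [2, 28]
  N2 x:[17,50] y:[29,87/2] z:[38,97/2] -> hit [38,87/2], descend [10, 21]
    N10 x:[38,50] y:[38,87/2] z:[38,91/2] -> hit [38,87/2], descend [4, 20]
      N4 x:[38,50] y:[38,81/2] z:[38,83/2] -> hit [38,81/2], descend [6, 16]
        N6 x:[47,50] y:[38,81/2] z:[81/2,83/2] -> miss, prune
        N16 x:[38,42] y:[38,39] z:[38,81/2] -> hit [38,39] leaf, test {P3@t=38}
      N20 x:[47,50] y:[42,87/2] z:[45,91/2] -> miss, prune
    N21 x:[17,35] y:[29,87/2] z:[40,97/2] -> miss, prune
  N28 x:[12,38] y:[53/2,44] z:[55/2,40] -> hit [55/2,38], descend [17, 25]
    N17 x:[12,38] y:[53/2,41] z:[55/2,39] -> hit [55/2,38], descend [19, 24]
      N19 x:[12,35] y:[65/2,41] z:[32,39] -> hit [65/2,35], descend [5, 18]
        N5 x:[12,15] y:[79/2,41] z:[75/2,39] -> miss, prune
        N18 x:[33,35] y:[65/2,69/2] z:[32,35] -> hit [33,69/2] leaf, test {P7@t=33}
      N24 x:[29,38] y:[53/2,57/2] z:[55/2,77/2] -> miss, prune
    N25 x:[19,36] y:[83/2,44] z:[63/2,40] -> miss, prune

Visited [0, 2, 10, 4, 6, 16, 20, 21, 28, 17, 19, 5, 18, 24, 25]. Tests: 15 box, 2 leaf. Nearest: P7.

== RESULT ==
7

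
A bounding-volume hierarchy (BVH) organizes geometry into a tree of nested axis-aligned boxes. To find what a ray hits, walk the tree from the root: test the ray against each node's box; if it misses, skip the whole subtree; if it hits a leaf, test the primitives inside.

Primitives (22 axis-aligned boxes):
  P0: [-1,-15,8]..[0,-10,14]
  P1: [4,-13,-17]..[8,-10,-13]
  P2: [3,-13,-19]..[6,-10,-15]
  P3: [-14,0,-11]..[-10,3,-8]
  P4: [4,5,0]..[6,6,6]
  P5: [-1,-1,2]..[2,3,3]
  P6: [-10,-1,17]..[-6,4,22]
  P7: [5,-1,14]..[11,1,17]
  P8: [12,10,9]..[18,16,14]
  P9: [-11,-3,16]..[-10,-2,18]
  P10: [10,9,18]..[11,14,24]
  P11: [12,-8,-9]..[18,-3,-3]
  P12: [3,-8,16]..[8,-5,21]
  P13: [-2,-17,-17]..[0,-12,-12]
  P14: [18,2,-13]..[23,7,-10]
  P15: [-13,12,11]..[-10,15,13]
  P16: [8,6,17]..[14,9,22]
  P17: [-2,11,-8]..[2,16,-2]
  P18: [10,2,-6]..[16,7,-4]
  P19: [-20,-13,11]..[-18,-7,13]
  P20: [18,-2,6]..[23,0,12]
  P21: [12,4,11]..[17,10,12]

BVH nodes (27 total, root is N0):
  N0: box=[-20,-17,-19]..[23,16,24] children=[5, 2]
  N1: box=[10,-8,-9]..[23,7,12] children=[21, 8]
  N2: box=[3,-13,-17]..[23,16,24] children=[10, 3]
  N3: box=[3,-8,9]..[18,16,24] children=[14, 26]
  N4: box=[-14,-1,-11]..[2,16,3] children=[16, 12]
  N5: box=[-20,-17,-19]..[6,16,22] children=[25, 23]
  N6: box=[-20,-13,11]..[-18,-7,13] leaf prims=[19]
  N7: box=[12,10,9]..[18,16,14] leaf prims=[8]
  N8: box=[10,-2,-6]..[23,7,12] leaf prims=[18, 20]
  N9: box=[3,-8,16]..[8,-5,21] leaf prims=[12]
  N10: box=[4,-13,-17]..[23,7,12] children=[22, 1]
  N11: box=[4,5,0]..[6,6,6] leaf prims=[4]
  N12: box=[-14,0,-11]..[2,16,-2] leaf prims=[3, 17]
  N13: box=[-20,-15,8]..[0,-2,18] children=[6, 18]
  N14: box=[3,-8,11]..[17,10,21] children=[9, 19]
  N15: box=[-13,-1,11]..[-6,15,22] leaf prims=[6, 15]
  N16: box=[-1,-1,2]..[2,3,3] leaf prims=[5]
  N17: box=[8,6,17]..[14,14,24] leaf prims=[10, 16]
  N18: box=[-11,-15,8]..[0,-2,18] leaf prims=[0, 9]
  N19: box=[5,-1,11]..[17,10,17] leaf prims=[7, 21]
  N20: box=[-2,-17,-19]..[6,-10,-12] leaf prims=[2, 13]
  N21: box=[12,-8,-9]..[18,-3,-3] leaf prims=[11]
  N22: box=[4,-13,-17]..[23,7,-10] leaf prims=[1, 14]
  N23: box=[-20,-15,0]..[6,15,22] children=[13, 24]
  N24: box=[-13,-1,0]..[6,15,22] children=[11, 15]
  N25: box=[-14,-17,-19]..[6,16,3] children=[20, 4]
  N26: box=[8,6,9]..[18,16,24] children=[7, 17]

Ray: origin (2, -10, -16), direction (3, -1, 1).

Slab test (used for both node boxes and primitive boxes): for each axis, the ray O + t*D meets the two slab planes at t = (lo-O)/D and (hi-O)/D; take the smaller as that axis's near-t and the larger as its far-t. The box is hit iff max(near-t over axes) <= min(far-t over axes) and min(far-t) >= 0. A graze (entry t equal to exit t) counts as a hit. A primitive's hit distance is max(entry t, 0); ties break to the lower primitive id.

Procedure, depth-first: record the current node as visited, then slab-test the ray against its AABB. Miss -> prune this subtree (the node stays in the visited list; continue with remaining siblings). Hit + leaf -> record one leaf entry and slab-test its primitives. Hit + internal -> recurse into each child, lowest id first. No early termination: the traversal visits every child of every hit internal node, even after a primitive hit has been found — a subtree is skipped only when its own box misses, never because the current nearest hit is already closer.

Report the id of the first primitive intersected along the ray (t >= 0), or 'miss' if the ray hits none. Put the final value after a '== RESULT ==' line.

Trace the traversal:
N0 x:[-22/3,7] y:[-26,7] z:[-3,40] -> hit [-3,7], descend [2, 5]
  N2 x:[1/3,7] y:[-26,3] z:[-1,40] -> hit [1/3,3], descend [3, 10]
    N3 x:[1/3,16/3] y:[-26,-2] z:[25,40] -> miss, prune
    N10 x:[2/3,7] y:[-17,3] z:[-1,28] -> hit [2/3,3], descend [1, 22]
      N1 x:[8/3,7] y:[-17,-2] z:[7,28] -> miss, prune
      N22 x:[2/3,7] y:[-17,3] z:[-1,6] -> hit [2/3,3] leaf, test {P1@t=2/3, P14(miss)}
  N5 x:[-22/3,4/3] y:[-26,7] z:[-3,38] -> hit [-3,4/3], descend [23, 25]
    N23 x:[-22/3,4/3] y:[-25,5] z:[16,38] -> miss, prune
    N25 x:[-16/3,4/3] y:[-26,7] z:[-3,19] -> hit [-3,4/3], descend [4, 20]
      N4 x:[-16/3,0] y:[-26,-9] z:[5,19] -> miss, prune
      N20 x:[-4/3,4/3] y:[0,7] z:[-3,4] -> hit [0,4/3] leaf, test {P2@t=1/3, P13(miss)}

Summary -> nodes [0, 2, 3, 10, 1, 22, 5, 23, 25, 4, 20]; box-tests=11; leaf-entries=2; first=P2

== RESULT ==
2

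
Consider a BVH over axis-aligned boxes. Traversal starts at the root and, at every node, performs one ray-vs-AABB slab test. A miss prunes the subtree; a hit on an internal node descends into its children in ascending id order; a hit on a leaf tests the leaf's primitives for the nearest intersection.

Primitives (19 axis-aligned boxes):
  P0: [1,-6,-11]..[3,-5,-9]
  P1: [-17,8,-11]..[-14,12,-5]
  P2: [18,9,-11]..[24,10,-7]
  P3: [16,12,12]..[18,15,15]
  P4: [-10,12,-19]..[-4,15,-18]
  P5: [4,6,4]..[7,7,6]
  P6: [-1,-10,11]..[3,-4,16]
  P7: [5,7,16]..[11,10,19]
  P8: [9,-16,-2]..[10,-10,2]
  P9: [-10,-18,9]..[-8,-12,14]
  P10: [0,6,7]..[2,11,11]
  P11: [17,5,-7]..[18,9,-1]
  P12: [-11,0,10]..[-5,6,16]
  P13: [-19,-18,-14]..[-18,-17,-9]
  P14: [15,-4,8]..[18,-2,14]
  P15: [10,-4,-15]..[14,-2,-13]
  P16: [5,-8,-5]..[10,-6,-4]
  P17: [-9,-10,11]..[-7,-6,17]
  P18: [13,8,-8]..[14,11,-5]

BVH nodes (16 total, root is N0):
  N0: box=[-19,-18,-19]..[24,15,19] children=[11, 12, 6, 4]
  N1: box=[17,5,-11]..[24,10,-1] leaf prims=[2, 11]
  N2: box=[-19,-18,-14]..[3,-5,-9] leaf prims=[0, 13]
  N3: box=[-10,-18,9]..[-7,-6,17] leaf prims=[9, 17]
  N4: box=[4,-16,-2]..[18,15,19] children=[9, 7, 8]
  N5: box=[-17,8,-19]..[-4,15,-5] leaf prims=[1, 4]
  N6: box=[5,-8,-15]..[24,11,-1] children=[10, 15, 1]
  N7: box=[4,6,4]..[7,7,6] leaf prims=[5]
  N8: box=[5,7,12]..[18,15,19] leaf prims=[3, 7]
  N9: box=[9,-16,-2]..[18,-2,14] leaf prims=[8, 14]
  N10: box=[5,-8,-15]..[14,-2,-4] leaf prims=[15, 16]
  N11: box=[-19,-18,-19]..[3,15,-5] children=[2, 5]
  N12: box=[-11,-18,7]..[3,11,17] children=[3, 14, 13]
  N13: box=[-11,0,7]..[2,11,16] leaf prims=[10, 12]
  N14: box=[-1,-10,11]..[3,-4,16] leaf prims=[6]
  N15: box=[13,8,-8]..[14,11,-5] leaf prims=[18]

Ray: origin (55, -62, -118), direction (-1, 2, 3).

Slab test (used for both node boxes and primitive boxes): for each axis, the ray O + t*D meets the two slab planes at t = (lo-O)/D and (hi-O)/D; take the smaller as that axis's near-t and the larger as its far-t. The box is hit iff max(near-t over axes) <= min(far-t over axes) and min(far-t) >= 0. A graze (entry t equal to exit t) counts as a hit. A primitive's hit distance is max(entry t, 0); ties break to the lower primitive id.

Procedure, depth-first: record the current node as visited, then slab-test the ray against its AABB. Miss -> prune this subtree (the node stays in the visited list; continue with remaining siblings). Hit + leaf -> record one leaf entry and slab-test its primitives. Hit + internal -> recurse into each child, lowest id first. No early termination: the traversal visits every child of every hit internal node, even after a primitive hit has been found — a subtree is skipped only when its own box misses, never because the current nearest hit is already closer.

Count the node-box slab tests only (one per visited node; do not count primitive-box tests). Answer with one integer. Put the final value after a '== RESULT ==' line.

Trace the traversal:
N0 x:[31,74] y:[22,77/2] z:[33,137/3] -> hit [33,77/2], descend [4, 6, 11, 12]
  N4 x:[37,51] y:[23,77/2] z:[116/3,137/3] -> miss, prune
  N6 x:[31,50] y:[27,73/2] z:[103/3,39] -> hit [103/3,73/2], descend [1, 10, 15]
    N1 x:[31,38] y:[67/2,36] z:[107/3,39] -> hit [107/3,36] leaf, test {P2@t=107/3, P11(miss)}
    N10 x:[41,50] y:[27,30] z:[103/3,38] -> miss, prune
    N15 x:[41,42] y:[35,73/2] z:[110/3,113/3] -> miss, prune
  N11 x:[52,74] y:[22,77/2] z:[33,113/3] -> miss, prune
  N12 x:[52,66] y:[22,73/2] z:[125/3,45] -> miss, prune

Visited [0, 4, 6, 1, 10, 15, 11, 12]. Tests: 8 box, 1 leaf. Nearest: P2.

== RESULT ==
8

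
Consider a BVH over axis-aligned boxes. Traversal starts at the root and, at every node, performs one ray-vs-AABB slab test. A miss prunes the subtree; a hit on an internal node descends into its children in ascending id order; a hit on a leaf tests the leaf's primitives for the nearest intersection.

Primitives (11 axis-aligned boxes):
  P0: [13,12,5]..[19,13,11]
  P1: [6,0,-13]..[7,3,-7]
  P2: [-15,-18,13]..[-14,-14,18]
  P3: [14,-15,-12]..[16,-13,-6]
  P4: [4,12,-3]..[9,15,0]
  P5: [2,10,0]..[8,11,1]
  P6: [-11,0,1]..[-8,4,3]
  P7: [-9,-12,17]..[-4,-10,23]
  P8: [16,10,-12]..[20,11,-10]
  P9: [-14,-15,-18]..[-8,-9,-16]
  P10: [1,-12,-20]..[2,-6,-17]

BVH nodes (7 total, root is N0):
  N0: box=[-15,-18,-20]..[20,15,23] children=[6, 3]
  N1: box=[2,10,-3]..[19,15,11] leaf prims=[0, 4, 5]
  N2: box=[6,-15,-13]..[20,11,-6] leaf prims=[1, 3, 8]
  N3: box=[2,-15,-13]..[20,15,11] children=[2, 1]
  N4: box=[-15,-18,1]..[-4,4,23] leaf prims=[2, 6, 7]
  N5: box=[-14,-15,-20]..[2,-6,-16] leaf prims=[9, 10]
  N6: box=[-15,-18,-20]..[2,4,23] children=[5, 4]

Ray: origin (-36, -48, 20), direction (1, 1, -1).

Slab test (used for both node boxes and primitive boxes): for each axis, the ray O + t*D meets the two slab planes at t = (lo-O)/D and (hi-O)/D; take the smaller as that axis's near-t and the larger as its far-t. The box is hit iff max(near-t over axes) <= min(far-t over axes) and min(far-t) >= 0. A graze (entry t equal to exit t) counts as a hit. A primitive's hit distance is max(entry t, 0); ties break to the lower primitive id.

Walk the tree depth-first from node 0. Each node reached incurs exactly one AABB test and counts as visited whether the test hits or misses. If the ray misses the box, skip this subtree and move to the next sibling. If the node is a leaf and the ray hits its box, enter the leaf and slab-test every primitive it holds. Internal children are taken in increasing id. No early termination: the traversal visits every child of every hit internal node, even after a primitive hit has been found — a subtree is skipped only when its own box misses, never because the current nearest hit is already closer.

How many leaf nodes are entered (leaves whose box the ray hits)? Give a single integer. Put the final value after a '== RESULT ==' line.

Walk:
N0 x:[21,56] y:[30,63] z:[-3,40] -> hit [30,40], descend [3, 6]
  N3 x:[38,56] y:[33,63] z:[9,33] -> miss, prune
  N6 x:[21,38] y:[30,52] z:[-3,40] -> hit [30,38], descend [4, 5]
    N4 x:[21,32] y:[30,52] z:[-3,19] -> miss, prune
    N5 x:[22,38] y:[33,42] z:[36,40] -> hit [36,38] leaf, test {P9(miss), P10@t=37}

Visited [0, 3, 6, 4, 5]. Tests: 5 box, 1 leaf. Nearest: P10.

== RESULT ==
1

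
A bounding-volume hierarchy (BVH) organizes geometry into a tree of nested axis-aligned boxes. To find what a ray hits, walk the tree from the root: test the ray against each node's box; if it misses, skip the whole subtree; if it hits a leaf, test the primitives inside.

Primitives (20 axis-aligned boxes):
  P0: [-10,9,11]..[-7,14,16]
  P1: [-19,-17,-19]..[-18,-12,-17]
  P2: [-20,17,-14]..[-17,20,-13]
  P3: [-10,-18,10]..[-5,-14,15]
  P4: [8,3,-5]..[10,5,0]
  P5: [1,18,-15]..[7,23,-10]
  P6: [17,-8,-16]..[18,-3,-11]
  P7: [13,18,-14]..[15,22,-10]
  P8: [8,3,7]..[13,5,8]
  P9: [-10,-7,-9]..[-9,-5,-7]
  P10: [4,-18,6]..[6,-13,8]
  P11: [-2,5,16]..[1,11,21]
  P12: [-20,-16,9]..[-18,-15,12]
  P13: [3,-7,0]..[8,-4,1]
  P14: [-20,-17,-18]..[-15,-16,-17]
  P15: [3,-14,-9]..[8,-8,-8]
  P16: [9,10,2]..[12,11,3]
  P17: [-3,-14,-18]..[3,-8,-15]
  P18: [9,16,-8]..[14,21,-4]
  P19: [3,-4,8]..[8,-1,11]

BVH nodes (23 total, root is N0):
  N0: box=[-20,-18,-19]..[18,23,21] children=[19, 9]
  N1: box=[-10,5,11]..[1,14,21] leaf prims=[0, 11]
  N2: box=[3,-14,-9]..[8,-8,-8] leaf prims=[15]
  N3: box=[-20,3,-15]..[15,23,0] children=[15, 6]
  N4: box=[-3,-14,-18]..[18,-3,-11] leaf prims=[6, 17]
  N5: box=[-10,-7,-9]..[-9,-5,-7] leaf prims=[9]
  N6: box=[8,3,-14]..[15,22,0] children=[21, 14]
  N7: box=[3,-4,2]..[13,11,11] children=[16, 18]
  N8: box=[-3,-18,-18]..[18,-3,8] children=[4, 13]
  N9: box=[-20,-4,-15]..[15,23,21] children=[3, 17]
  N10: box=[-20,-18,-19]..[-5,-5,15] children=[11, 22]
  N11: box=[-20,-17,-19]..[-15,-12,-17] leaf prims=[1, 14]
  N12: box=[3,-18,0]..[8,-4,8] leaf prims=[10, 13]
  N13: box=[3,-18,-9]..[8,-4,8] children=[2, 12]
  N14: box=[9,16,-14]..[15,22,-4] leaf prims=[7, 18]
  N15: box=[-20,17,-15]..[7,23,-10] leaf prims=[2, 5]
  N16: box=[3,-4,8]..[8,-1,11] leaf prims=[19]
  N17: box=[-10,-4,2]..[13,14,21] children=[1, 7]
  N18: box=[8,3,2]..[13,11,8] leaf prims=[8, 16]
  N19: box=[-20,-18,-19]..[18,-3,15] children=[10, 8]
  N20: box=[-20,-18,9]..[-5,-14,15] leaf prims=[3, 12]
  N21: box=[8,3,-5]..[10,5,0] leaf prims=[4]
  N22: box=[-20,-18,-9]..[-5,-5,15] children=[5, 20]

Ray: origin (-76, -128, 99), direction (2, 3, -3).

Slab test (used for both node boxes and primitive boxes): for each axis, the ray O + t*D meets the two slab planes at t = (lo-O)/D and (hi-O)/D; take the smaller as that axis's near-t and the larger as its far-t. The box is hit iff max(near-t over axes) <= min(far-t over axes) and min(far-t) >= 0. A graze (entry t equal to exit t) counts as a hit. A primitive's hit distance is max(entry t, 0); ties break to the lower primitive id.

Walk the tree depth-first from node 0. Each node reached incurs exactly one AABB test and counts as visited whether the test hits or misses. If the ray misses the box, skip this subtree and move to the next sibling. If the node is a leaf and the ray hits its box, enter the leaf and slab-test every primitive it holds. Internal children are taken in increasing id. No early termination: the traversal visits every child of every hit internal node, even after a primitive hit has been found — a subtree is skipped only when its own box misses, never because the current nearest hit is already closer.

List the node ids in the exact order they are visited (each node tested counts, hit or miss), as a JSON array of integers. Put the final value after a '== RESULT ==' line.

Trace the traversal:
N0 x:[28,47] y:[110/3,151/3] z:[26,118/3] -> hit [110/3,118/3], descend [9, 19]
  N9 x:[28,91/2] y:[124/3,151/3] z:[26,38] -> miss, prune
  N19 x:[28,47] y:[110/3,125/3] z:[28,118/3] -> hit [110/3,118/3], descend [8, 10]
    N8 x:[73/2,47] y:[110/3,125/3] z:[91/3,39] -> hit [110/3,39], descend [4, 13]
      N4 x:[73/2,47] y:[38,125/3] z:[110/3,39] -> hit [38,39] leaf, test {P6(miss), P17@t=38}
      N13 x:[79/2,42] y:[110/3,124/3] z:[91/3,36] -> miss, prune
    N10 x:[28,71/2] y:[110/3,41] z:[28,118/3] -> miss, prune

Summary -> nodes [0, 9, 19, 8, 4, 13, 10]; box-tests=7; leaf-entries=1; first=P17

== RESULT ==
[0, 9, 19, 8, 4, 13, 10]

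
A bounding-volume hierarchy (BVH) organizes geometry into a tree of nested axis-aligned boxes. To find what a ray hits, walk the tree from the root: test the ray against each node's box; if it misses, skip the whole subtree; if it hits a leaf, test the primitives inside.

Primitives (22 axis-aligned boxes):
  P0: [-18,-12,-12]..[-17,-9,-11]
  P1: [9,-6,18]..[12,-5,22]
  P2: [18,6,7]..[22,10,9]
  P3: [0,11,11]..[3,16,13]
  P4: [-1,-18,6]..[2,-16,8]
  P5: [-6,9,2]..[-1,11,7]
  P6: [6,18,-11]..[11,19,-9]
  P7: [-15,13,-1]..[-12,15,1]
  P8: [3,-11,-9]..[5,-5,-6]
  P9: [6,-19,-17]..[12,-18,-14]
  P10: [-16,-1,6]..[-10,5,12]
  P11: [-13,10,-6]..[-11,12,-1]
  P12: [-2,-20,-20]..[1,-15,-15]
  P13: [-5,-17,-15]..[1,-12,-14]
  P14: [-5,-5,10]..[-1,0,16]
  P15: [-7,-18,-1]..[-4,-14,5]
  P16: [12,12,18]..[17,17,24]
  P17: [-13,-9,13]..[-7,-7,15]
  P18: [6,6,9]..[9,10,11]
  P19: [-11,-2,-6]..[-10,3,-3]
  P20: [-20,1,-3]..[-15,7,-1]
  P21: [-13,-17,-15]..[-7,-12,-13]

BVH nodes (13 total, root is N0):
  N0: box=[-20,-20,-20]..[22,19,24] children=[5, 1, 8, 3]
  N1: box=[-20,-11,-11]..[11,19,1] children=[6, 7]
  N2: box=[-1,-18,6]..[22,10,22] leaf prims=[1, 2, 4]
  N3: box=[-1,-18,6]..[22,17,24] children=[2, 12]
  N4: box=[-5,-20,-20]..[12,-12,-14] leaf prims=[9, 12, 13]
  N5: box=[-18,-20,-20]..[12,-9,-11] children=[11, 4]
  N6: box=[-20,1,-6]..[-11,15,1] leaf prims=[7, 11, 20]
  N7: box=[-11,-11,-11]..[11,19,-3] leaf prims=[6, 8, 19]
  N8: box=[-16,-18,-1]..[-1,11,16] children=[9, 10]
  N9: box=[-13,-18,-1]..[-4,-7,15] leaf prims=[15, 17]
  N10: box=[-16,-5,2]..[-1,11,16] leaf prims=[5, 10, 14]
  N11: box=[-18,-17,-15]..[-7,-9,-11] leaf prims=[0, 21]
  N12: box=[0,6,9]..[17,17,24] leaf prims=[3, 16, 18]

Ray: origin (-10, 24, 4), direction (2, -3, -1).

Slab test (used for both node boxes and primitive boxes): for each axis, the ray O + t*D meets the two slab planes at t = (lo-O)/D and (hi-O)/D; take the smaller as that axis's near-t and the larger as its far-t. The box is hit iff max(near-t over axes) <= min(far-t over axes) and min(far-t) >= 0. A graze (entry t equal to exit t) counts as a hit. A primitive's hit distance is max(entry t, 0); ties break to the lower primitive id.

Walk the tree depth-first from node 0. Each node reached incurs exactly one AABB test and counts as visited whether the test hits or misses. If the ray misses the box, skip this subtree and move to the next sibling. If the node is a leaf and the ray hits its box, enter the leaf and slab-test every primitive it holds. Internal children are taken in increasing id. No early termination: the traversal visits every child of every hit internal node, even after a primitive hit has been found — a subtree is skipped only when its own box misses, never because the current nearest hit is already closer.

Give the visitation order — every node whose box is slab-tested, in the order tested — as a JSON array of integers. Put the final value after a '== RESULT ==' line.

Trace the traversal:
N0 x:[-5,16] y:[5/3,44/3] z:[-20,24] -> hit [5/3,44/3], descend [1, 3, 5, 8]
  N1 x:[-5,21/2] y:[5/3,35/3] z:[3,15] -> hit [3,21/2], descend [6, 7]
    N6 x:[-5,-1/2] y:[3,23/3] z:[3,10] -> miss, prune
    N7 x:[-1/2,21/2] y:[5/3,35/3] z:[7,15] -> hit [7,21/2] leaf, test {P6(miss), P8(miss), P19(miss)}
  N3 x:[9/2,16] y:[7/3,14] z:[-20,-2] -> miss, prune
  N5 x:[-4,11] y:[11,44/3] z:[15,24] -> miss, prune
  N8 x:[-3,9/2] y:[13/3,14] z:[-12,5] -> hit [13/3,9/2], descend [9, 10]
    N9 x:[-3/2,3] y:[31/3,14] z:[-11,5] -> miss, prune
    N10 x:[-3,9/2] y:[13/3,29/3] z:[-12,2] -> miss, prune

9 AABB tests over nodes [0, 1, 6, 7, 3, 5, 8, 9, 10]; 1 leaf entered; closest miss.

== RESULT ==
[0, 1, 6, 7, 3, 5, 8, 9, 10]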